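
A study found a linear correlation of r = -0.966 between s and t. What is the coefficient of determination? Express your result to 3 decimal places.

0.933

r² = (-0.966)² = 0.933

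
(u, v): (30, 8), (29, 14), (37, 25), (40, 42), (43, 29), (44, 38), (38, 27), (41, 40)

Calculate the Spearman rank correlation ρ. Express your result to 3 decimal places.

0.762

Rank u: 2, 1, 3, 5, 7, 8, 4, 6
Rank v: 1, 2, 3, 8, 5, 6, 4, 7
d = rank(u) − rank(v): 1, -1, 0, -3, 2, 2, 0, -1; Σd² = 20
ρ = 1 − 6Σd² / [n(n²−1)] = 1 − 6×20 / (8×63) = 1 − 120/504 ≈ 0.762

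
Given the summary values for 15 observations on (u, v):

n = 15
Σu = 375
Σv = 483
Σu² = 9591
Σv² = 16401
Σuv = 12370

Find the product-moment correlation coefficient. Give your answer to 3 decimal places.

0.689

r = (nΣuv − ΣuΣv) / √[(nΣu² − (Σu)²)(nΣv² − (Σv)²)]
Numerator: 15×12370 − 375×483 = 4425
Denominator: √[(143865 − 140625)(246015 − 233289)] = √[3240 × 12726] = 6421.2335
r = 4425 / 6421.2335 ≈ 0.689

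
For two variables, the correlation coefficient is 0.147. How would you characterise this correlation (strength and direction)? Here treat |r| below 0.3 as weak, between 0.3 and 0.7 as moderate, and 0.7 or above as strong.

weak positive

r = 0.147 > 0 so the relationship is positive.
|r| = 0.147, which falls in the weak range.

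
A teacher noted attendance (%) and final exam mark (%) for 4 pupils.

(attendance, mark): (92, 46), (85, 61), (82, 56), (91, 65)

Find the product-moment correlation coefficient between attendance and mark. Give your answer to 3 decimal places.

-0.220

n = 4, Σx = 350, Σy = 228, Σx² = 30694, Σy² = 13198, Σxy = 19924
nΣxy − ΣxΣy = 79696 − 79800 = -104
nΣx² − (Σx)² = 122776 − 122500 = 276; nΣy² − (Σy)² = 52792 − 51984 = 808
r = -104 / √(276 × 808) = -104 / 472.2372 ≈ -0.220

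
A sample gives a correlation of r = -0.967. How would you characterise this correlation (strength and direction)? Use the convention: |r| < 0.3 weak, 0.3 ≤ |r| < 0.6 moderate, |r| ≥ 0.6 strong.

r = -0.967 < 0 so the relationship is negative.
|r| = 0.967, which falls in the strong range.

strong negative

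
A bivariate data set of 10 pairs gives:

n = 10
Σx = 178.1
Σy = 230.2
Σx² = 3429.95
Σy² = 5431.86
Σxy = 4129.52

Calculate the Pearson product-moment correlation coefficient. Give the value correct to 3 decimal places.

0.160

r = (nΣxy − ΣxΣy) / √[(nΣx² − (Σx)²)(nΣy² − (Σy)²)]
Numerator: 10×4129.52 − 178.1×230.2 = 296.58
Denominator: √[(34299.5 − 31719.61)(54318.6 − 52992.04)] = √[2579.89 × 1326.56] = 1849.9673
r = 296.58 / 1849.9673 ≈ 0.160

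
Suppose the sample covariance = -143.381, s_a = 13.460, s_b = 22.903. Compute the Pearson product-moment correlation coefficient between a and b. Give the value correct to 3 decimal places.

-0.465

r = Cov(a,b) / (s_a · s_b) = -143.381 / (13.460 × 22.903)
  = -143.381 / 308.2744 ≈ -0.465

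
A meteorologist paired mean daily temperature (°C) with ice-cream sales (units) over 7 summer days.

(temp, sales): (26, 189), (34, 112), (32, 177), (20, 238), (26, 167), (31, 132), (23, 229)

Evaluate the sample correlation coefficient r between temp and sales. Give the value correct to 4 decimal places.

-0.8985

n = 7, Σx = 192, Σy = 1244, Σx² = 5422, Σy² = 233992, Σxy = 32847
nΣxy − ΣxΣy = 229929 − 238848 = -8919
nΣx² − (Σx)² = 37954 − 36864 = 1090; nΣy² − (Σy)² = 1637944 − 1547536 = 90408
r = -8919 / √(1090 × 90408) = -8919 / 9926.9693 ≈ -0.8985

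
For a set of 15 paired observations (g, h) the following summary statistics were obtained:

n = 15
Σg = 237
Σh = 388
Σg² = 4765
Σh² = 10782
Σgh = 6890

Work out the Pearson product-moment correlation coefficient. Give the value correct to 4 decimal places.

r = (nΣgh − ΣgΣh) / √[(nΣg² − (Σg)²)(nΣh² − (Σh)²)]
Numerator: 15×6890 − 237×388 = 11394
Denominator: √[(71475 − 56169)(161730 − 150544)] = √[15306 × 11186] = 13084.8353
r = 11394 / 13084.8353 ≈ 0.8708

0.8708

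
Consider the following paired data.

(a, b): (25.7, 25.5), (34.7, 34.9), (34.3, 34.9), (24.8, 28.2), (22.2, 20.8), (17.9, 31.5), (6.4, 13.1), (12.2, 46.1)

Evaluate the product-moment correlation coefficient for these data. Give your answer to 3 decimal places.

0.288

n = 8, Σa = 178.2, Σb = 235, Σa² = 4659.16, Σb² = 7603.22, Σab = 5434.68
nΣab − ΣaΣb = 43477.44 − 41877 = 1600.44
nΣa² − (Σa)² = 37273.28 − 31755.24 = 5518.04; nΣb² − (Σb)² = 60825.76 − 55225 = 5600.76
r = 1600.44 / √(5518.04 × 5600.76) = 1600.44 / 5559.2461 ≈ 0.288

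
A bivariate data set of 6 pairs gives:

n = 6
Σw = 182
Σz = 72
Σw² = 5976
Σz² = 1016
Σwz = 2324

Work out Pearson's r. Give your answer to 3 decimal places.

0.532

r = (nΣwz − ΣwΣz) / √[(nΣw² − (Σw)²)(nΣz² − (Σz)²)]
Numerator: 6×2324 − 182×72 = 840
Denominator: √[(35856 − 33124)(6096 − 5184)] = √[2732 × 912] = 1578.4752
r = 840 / 1578.4752 ≈ 0.532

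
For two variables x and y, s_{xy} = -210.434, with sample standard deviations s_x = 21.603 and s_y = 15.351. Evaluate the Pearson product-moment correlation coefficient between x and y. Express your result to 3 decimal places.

r = Cov(x,y) / (s_x · s_y) = -210.434 / (21.603 × 15.351)
  = -210.434 / 331.6277 ≈ -0.635

-0.635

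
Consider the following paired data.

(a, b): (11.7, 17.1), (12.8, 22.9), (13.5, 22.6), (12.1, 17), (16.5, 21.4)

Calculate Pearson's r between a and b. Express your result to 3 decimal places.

n = 5, Σa = 66.6, Σb = 101, Σa² = 901.64, Σb² = 2074.54, Σab = 1357.09
nΣab − ΣaΣb = 6785.45 − 6726.6 = 58.85
nΣa² − (Σa)² = 4508.2 − 4435.56 = 72.64; nΣb² − (Σb)² = 10372.7 − 10201 = 171.7
r = 58.85 / √(72.64 × 171.7) = 58.85 / 111.6794 ≈ 0.527

0.527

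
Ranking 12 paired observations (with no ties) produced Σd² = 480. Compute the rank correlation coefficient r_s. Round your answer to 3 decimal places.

-0.678

ρ = 1 − 6Σd² / [n(n²−1)] = 1 − 6×480 / (12×143)
  = 1 − 2880/1716 = 1 − 1.6783 ≈ -0.678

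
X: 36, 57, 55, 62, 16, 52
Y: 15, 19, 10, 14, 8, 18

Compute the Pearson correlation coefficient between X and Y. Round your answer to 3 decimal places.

n = 6, ΣX = 278, ΣY = 84, ΣX² = 14374, ΣY² = 1270, ΣXY = 4105
nΣXY − ΣXΣY = 24630 − 23352 = 1278
nΣX² − (ΣX)² = 86244 − 77284 = 8960; nΣY² − (ΣY)² = 7620 − 7056 = 564
r = 1278 / √(8960 × 564) = 1278 / 2247.9858 ≈ 0.569

0.569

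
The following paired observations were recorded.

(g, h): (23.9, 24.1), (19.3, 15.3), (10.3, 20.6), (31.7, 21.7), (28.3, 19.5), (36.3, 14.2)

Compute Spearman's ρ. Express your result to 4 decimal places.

-0.2571

Rank g: 3, 2, 1, 5, 4, 6
Rank h: 6, 2, 4, 5, 3, 1
d = rank(g) − rank(h): -3, 0, -3, 0, 1, 5; Σd² = 44
ρ = 1 − 6Σd² / [n(n²−1)] = 1 − 6×44 / (6×35) = 1 − 264/210 ≈ -0.2571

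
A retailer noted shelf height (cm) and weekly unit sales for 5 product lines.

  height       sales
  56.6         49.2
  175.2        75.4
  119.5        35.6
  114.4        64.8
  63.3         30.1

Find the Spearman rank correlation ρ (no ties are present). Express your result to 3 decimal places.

Rank height: 1, 5, 4, 3, 2
Rank sales: 3, 5, 2, 4, 1
d = rank(height) − rank(sales): -2, 0, 2, -1, 1; Σd² = 10
ρ = 1 − 6Σd² / [n(n²−1)] = 1 − 6×10 / (5×24) = 1 − 60/120 ≈ 0.500

0.500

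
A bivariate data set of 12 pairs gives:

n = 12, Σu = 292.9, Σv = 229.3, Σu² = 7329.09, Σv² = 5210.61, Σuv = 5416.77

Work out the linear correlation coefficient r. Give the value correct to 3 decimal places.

-0.466

r = (nΣuv − ΣuΣv) / √[(nΣu² − (Σu)²)(nΣv² − (Σv)²)]
Numerator: 12×5416.77 − 292.9×229.3 = -2160.73
Denominator: √[(87949.08 − 85790.41)(62527.32 − 52578.49)] = √[2158.67 × 9948.83] = 4634.2465
r = -2160.73 / 4634.2465 ≈ -0.466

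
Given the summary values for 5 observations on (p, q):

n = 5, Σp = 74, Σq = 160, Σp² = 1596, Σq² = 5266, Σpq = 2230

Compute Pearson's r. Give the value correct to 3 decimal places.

-0.510

r = (nΣpq − ΣpΣq) / √[(nΣp² − (Σp)²)(nΣq² − (Σq)²)]
Numerator: 5×2230 − 74×160 = -690
Denominator: √[(7980 − 5476)(26330 − 25600)] = √[2504 × 730] = 1352.0059
r = -690 / 1352.0059 ≈ -0.510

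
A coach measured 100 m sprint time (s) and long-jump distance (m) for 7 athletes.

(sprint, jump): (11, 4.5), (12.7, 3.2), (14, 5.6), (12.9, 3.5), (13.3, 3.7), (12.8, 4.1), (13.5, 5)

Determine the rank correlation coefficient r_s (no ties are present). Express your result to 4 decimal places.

Rank sprint: 1, 2, 7, 4, 5, 3, 6
Rank jump: 5, 1, 7, 2, 3, 4, 6
d = rank(sprint) − rank(jump): -4, 1, 0, 2, 2, -1, 0; Σd² = 26
ρ = 1 − 6Σd² / [n(n²−1)] = 1 − 6×26 / (7×48) = 1 − 156/336 ≈ 0.5357

0.5357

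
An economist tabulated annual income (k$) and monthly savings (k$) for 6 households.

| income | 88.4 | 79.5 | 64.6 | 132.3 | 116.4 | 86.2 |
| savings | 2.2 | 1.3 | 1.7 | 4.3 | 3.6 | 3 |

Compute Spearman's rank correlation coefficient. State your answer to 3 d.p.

Rank income: 4, 2, 1, 6, 5, 3
Rank savings: 3, 1, 2, 6, 5, 4
d = rank(income) − rank(savings): 1, 1, -1, 0, 0, -1; Σd² = 4
ρ = 1 − 6Σd² / [n(n²−1)] = 1 − 6×4 / (6×35) = 1 − 24/210 ≈ 0.886

0.886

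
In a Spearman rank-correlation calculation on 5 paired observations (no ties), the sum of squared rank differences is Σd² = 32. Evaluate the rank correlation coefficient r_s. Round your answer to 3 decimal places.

-0.600

ρ = 1 − 6Σd² / [n(n²−1)] = 1 − 6×32 / (5×24)
  = 1 − 192/120 = 1 − 1.6000 ≈ -0.600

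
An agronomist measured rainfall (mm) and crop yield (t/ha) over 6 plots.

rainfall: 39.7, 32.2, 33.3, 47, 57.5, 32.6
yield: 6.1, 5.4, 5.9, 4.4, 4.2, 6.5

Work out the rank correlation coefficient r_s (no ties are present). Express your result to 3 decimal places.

-0.600

Rank rainfall: 4, 1, 3, 5, 6, 2
Rank yield: 5, 3, 4, 2, 1, 6
d = rank(rainfall) − rank(yield): -1, -2, -1, 3, 5, -4; Σd² = 56
ρ = 1 − 6Σd² / [n(n²−1)] = 1 − 6×56 / (6×35) = 1 − 336/210 ≈ -0.600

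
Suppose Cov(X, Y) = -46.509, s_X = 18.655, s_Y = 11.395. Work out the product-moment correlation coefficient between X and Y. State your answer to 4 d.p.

-0.2188

r = Cov(X,Y) / (s_X · s_Y) = -46.509 / (18.655 × 11.395)
  = -46.509 / 212.5737 ≈ -0.2188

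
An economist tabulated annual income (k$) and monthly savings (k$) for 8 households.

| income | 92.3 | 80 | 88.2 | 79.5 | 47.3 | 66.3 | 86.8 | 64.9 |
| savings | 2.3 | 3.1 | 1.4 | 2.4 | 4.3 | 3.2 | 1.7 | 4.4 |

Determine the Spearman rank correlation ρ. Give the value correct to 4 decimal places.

Rank income: 8, 5, 7, 4, 1, 3, 6, 2
Rank savings: 3, 5, 1, 4, 7, 6, 2, 8
d = rank(income) − rank(savings): 5, 0, 6, 0, -6, -3, 4, -6; Σd² = 158
ρ = 1 − 6Σd² / [n(n²−1)] = 1 − 6×158 / (8×63) = 1 − 948/504 ≈ -0.8810

-0.8810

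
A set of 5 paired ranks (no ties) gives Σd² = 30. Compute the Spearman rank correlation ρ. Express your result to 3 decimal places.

-0.500

ρ = 1 − 6Σd² / [n(n²−1)] = 1 − 6×30 / (5×24)
  = 1 − 180/120 = 1 − 1.5000 ≈ -0.500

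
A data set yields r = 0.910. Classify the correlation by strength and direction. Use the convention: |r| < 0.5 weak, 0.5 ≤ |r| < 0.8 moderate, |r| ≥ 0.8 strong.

r = 0.910 > 0 so the relationship is positive.
|r| = 0.910, which falls in the strong range.

strong positive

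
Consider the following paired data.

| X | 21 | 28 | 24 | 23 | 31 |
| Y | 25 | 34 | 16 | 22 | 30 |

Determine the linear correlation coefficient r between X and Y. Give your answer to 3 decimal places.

0.631

n = 5, ΣX = 127, ΣY = 127, ΣX² = 3291, ΣY² = 3421, ΣXY = 3297
nΣXY − ΣXΣY = 16485 − 16129 = 356
nΣX² − (ΣX)² = 16455 − 16129 = 326; nΣY² − (ΣY)² = 17105 − 16129 = 976
r = 356 / √(326 × 976) = 356 / 564.0709 ≈ 0.631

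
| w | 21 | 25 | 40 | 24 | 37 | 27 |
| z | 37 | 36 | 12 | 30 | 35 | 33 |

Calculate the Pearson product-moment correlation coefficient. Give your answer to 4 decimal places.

n = 6, Σw = 174, Σz = 183, Σw² = 5340, Σz² = 6023, Σwz = 5063
nΣwz − ΣwΣz = 30378 − 31842 = -1464
nΣw² − (Σw)² = 32040 − 30276 = 1764; nΣz² − (Σz)² = 36138 − 33489 = 2649
r = -1464 / √(1764 × 2649) = -1464 / 2161.6744 ≈ -0.6773

-0.6773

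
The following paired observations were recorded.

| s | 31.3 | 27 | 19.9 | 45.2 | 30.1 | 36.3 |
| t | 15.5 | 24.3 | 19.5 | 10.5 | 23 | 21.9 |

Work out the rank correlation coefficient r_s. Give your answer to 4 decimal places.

-0.5429

Rank s: 4, 2, 1, 6, 3, 5
Rank t: 2, 6, 3, 1, 5, 4
d = rank(s) − rank(t): 2, -4, -2, 5, -2, 1; Σd² = 54
ρ = 1 − 6Σd² / [n(n²−1)] = 1 − 6×54 / (6×35) = 1 − 324/210 ≈ -0.5429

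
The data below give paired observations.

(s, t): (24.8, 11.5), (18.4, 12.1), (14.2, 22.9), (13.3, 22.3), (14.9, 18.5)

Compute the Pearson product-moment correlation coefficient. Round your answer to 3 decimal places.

n = 5, Σs = 85.6, Σt = 87.3, Σs² = 1554.14, Σt² = 1642.61, Σst = 1405.26
nΣst − ΣsΣt = 7026.3 − 7472.88 = -446.58
nΣs² − (Σs)² = 7770.7 − 7327.36 = 443.34; nΣt² − (Σt)² = 8213.05 − 7621.29 = 591.76
r = -446.58 / √(443.34 × 591.76) = -446.58 / 512.2020 ≈ -0.872

-0.872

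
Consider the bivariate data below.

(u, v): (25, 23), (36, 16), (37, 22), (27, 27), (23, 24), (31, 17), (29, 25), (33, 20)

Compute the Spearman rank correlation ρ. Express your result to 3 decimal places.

Rank u: 2, 7, 8, 3, 1, 5, 4, 6
Rank v: 5, 1, 4, 8, 6, 2, 7, 3
d = rank(u) − rank(v): -3, 6, 4, -5, -5, 3, -3, 3; Σd² = 138
ρ = 1 − 6Σd² / [n(n²−1)] = 1 − 6×138 / (8×63) = 1 − 828/504 ≈ -0.643

-0.643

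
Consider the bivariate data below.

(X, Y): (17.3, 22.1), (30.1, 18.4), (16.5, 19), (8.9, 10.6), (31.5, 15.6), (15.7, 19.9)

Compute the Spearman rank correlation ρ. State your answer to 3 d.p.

0.029

Rank X: 4, 5, 3, 1, 6, 2
Rank Y: 6, 3, 4, 1, 2, 5
d = rank(X) − rank(Y): -2, 2, -1, 0, 4, -3; Σd² = 34
ρ = 1 − 6Σd² / [n(n²−1)] = 1 − 6×34 / (6×35) = 1 − 204/210 ≈ 0.029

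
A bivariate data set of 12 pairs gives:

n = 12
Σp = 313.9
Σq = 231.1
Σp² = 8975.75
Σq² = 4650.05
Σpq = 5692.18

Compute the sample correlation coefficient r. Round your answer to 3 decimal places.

r = (nΣpq − ΣpΣq) / √[(nΣp² − (Σp)²)(nΣq² − (Σq)²)]
Numerator: 12×5692.18 − 313.9×231.1 = -4236.13
Denominator: √[(107709 − 98533.21)(55800.6 − 53407.21)] = √[9175.79 × 2393.39] = 4686.2825
r = -4236.13 / 4686.2825 ≈ -0.904

-0.904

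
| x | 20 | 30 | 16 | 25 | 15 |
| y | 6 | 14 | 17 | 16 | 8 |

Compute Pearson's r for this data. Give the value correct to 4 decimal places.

n = 5, Σx = 106, Σy = 61, Σx² = 2406, Σy² = 841, Σxy = 1332
nΣxy − ΣxΣy = 6660 − 6466 = 194
nΣx² − (Σx)² = 12030 − 11236 = 794; nΣy² − (Σy)² = 4205 − 3721 = 484
r = 194 / √(794 × 484) = 194 / 619.9161 ≈ 0.3129

0.3129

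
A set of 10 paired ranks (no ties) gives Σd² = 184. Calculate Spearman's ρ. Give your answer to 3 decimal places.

ρ = 1 − 6Σd² / [n(n²−1)] = 1 − 6×184 / (10×99)
  = 1 − 1104/990 = 1 − 1.1152 ≈ -0.115

-0.115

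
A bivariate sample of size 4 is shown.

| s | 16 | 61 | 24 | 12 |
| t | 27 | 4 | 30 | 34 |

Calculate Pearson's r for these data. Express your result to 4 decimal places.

n = 4, Σs = 113, Σt = 95, Σs² = 4697, Σt² = 2801, Σst = 1804
nΣst − ΣsΣt = 7216 − 10735 = -3519
nΣs² − (Σs)² = 18788 − 12769 = 6019; nΣt² − (Σt)² = 11204 − 9025 = 2179
r = -3519 / √(6019 × 2179) = -3519 / 3621.5192 ≈ -0.9717

-0.9717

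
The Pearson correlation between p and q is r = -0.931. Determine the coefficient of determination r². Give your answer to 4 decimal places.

0.8668

r² = (-0.931)² = 0.8668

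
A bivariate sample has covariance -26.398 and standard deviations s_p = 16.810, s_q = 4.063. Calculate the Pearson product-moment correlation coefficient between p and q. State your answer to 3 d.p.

r = Cov(p,q) / (s_p · s_q) = -26.398 / (16.810 × 4.063)
  = -26.398 / 68.2990 ≈ -0.387

-0.387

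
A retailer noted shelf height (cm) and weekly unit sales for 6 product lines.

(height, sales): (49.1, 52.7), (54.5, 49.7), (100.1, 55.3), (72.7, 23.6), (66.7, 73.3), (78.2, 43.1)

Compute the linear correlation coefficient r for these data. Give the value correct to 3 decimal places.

n = 6, Σx = 421.3, Σy = 297.7, Σx² = 31250.49, Σy² = 16092.93, Σxy = 20807
nΣxy − ΣxΣy = 124842 − 125421.01 = -579.01
nΣx² − (Σx)² = 187502.94 − 177493.69 = 10009.25; nΣy² − (Σy)² = 96557.58 − 88625.29 = 7932.29
r = -579.01 / √(10009.25 × 7932.29) = -579.01 / 8910.4587 ≈ -0.065

-0.065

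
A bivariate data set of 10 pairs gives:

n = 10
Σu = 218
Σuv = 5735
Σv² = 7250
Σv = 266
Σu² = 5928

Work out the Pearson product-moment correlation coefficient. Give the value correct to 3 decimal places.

-0.141

r = (nΣuv − ΣuΣv) / √[(nΣu² − (Σu)²)(nΣv² − (Σv)²)]
Numerator: 10×5735 − 218×266 = -638
Denominator: √[(59280 − 47524)(72500 − 70756)] = √[11756 × 1744] = 4527.9647
r = -638 / 4527.9647 ≈ -0.141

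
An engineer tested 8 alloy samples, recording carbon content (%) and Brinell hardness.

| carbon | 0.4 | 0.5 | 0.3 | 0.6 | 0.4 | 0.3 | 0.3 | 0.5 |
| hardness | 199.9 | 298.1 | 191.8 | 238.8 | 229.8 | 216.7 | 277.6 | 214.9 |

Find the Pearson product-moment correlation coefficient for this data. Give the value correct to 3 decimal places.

n = 8, Σx = 3.3, Σy = 1867.6, Σx² = 1.45, Σy² = 445647, Σxy = 777.49
nΣxy − ΣxΣy = 6219.92 − 6163.08 = 56.84
nΣx² − (Σx)² = 11.6 − 10.89 = 0.71; nΣy² − (Σy)² = 3565176 − 3487929.76 = 77246.24
r = 56.84 / √(0.71 × 77246.24) = 56.84 / 234.1897 ≈ 0.243

0.243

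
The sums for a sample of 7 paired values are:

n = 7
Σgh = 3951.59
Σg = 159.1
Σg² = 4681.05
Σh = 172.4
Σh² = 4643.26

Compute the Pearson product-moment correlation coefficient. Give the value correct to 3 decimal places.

0.051

r = (nΣgh − ΣgΣh) / √[(nΣg² − (Σg)²)(nΣh² − (Σh)²)]
Numerator: 7×3951.59 − 159.1×172.4 = 232.29
Denominator: √[(32767.35 − 25312.81)(32502.82 − 29721.76)] = √[7454.54 × 2781.06] = 4553.1882
r = 232.29 / 4553.1882 ≈ 0.051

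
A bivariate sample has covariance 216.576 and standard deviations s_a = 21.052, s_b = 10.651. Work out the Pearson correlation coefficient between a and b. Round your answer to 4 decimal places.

r = Cov(a,b) / (s_a · s_b) = 216.576 / (21.052 × 10.651)
  = 216.576 / 224.2249 ≈ 0.9659

0.9659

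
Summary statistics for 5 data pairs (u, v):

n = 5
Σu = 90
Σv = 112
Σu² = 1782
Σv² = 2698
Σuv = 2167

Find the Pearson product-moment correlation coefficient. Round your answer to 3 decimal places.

0.862

r = (nΣuv − ΣuΣv) / √[(nΣu² − (Σu)²)(nΣv² − (Σv)²)]
Numerator: 5×2167 − 90×112 = 755
Denominator: √[(8910 − 8100)(13490 − 12544)] = √[810 × 946] = 875.3628
r = 755 / 875.3628 ≈ 0.862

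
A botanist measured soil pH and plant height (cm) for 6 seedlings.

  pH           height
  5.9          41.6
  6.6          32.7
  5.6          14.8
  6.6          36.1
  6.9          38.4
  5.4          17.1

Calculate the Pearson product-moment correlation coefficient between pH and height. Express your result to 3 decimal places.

n = 6, Σx = 37, Σy = 180.7, Σx² = 230.06, Σy² = 6089.07, Σxy = 1139.7
nΣxy − ΣxΣy = 6838.2 − 6685.9 = 152.3
nΣx² − (Σx)² = 1380.36 − 1369 = 11.36; nΣy² − (Σy)² = 36534.42 − 32652.49 = 3881.93
r = 152.3 / √(11.36 × 3881.93) = 152.3 / 209.9970 ≈ 0.725

0.725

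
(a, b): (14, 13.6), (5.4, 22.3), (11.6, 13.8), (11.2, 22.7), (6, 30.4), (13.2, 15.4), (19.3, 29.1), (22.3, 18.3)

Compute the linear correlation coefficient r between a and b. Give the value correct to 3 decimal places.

-0.192

n = 8, Σa = 103, Σb = 165.6, Σa² = 1565.18, Σb² = 3731, Σab = 2080.54
nΣab − ΣaΣb = 16644.32 − 17056.8 = -412.48
nΣa² − (Σa)² = 12521.44 − 10609 = 1912.44; nΣb² − (Σb)² = 29848 − 27423.36 = 2424.64
r = -412.48 / √(1912.44 × 2424.64) = -412.48 / 2153.3645 ≈ -0.192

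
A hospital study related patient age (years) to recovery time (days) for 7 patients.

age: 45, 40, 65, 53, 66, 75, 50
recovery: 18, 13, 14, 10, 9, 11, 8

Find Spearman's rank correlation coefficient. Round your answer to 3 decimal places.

-0.286

Rank age: 2, 1, 5, 4, 6, 7, 3
Rank recovery: 7, 5, 6, 3, 2, 4, 1
d = rank(age) − rank(recovery): -5, -4, -1, 1, 4, 3, 2; Σd² = 72
ρ = 1 − 6Σd² / [n(n²−1)] = 1 − 6×72 / (7×48) = 1 − 432/336 ≈ -0.286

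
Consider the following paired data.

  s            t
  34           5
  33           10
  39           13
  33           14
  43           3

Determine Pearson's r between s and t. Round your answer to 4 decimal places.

-0.4636

n = 5, Σs = 182, Σt = 45, Σs² = 6704, Σt² = 499, Σst = 1598
nΣst − ΣsΣt = 7990 − 8190 = -200
nΣs² − (Σs)² = 33520 − 33124 = 396; nΣt² − (Σt)² = 2495 − 2025 = 470
r = -200 / √(396 × 470) = -200 / 431.4163 ≈ -0.4636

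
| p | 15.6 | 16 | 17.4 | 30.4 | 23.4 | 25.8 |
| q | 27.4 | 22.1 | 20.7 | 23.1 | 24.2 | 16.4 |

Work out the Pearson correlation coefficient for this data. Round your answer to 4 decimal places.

-0.3329

n = 6, Σp = 128.6, Σq = 133.9, Σp² = 2939.48, Σq² = 3055.87, Σpq = 2832.86
nΣpq − ΣpΣq = 16997.16 − 17219.54 = -222.38
nΣp² − (Σp)² = 17636.88 − 16537.96 = 1098.92; nΣq² − (Σq)² = 18335.22 − 17929.21 = 406.01
r = -222.38 / √(1098.92 × 406.01) = -222.38 / 667.9615 ≈ -0.3329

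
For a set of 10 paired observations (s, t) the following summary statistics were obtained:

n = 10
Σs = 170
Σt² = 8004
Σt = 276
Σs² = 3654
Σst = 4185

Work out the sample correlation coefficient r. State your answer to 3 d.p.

-0.933

r = (nΣst − ΣsΣt) / √[(nΣs² − (Σs)²)(nΣt² − (Σt)²)]
Numerator: 10×4185 − 170×276 = -5070
Denominator: √[(36540 − 28900)(80040 − 76176)] = √[7640 × 3864] = 5433.3194
r = -5070 / 5433.3194 ≈ -0.933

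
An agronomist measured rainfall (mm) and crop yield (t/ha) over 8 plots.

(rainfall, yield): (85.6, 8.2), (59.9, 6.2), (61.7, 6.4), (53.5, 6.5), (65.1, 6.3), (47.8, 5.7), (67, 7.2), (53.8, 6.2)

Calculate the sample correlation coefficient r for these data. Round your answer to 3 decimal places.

n = 8, Σx = 494.4, Σy = 52.7, Σx² = 31490.8, Σy² = 351.35, Σxy = 3314.48
nΣxy − ΣxΣy = 26515.84 − 26054.88 = 460.96
nΣx² − (Σx)² = 251926.4 − 244431.36 = 7495.04; nΣy² − (Σy)² = 2810.8 − 2777.29 = 33.51
r = 460.96 / √(7495.04 × 33.51) = 460.96 / 501.1575 ≈ 0.920

0.920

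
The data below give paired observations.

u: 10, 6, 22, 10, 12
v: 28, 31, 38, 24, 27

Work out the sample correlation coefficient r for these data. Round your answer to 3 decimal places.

n = 5, Σu = 60, Σv = 148, Σu² = 864, Σv² = 4494, Σuv = 1866
nΣuv − ΣuΣv = 9330 − 8880 = 450
nΣu² − (Σu)² = 4320 − 3600 = 720; nΣv² − (Σv)² = 22470 − 21904 = 566
r = 450 / √(720 × 566) = 450 / 638.3729 ≈ 0.705

0.705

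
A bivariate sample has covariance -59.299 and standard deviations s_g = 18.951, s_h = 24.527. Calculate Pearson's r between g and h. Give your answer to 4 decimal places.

r = Cov(g,h) / (s_g · s_h) = -59.299 / (18.951 × 24.527)
  = -59.299 / 464.8112 ≈ -0.1276

-0.1276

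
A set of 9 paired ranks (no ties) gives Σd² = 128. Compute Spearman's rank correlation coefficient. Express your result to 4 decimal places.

ρ = 1 − 6Σd² / [n(n²−1)] = 1 − 6×128 / (9×80)
  = 1 − 768/720 = 1 − 1.06667 ≈ -0.0667

-0.0667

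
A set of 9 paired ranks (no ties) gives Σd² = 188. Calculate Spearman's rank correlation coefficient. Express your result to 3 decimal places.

ρ = 1 − 6Σd² / [n(n²−1)] = 1 − 6×188 / (9×80)
  = 1 − 1128/720 = 1 − 1.5667 ≈ -0.567

-0.567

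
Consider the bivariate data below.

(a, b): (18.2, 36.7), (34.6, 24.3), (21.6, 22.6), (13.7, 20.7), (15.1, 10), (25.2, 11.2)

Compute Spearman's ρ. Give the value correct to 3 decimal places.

0.314

Rank a: 3, 6, 4, 1, 2, 5
Rank b: 6, 5, 4, 3, 1, 2
d = rank(a) − rank(b): -3, 1, 0, -2, 1, 3; Σd² = 24
ρ = 1 − 6Σd² / [n(n²−1)] = 1 − 6×24 / (6×35) = 1 − 144/210 ≈ 0.314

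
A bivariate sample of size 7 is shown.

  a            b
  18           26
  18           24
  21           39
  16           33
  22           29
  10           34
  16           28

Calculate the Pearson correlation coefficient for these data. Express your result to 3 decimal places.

n = 7, Σa = 121, Σb = 213, Σa² = 2185, Σb² = 6643, Σab = 3673
nΣab − ΣaΣb = 25711 − 25773 = -62
nΣa² − (Σa)² = 15295 − 14641 = 654; nΣb² − (Σb)² = 46501 − 45369 = 1132
r = -62 / √(654 × 1132) = -62 / 860.4232 ≈ -0.072

-0.072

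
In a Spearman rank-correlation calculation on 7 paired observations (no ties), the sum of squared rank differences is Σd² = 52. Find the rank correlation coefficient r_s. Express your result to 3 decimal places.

ρ = 1 − 6Σd² / [n(n²−1)] = 1 − 6×52 / (7×48)
  = 1 − 312/336 = 1 − 0.9286 ≈ 0.071

0.071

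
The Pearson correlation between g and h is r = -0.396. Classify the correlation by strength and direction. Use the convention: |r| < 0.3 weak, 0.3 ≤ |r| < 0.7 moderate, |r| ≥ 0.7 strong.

r = -0.396 < 0 so the relationship is negative.
|r| = 0.396, which falls in the moderate range.

moderate negative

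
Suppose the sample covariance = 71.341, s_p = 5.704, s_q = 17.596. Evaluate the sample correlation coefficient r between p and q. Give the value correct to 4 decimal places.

0.7108

r = Cov(p,q) / (s_p · s_q) = 71.341 / (5.704 × 17.596)
  = 71.341 / 100.3676 ≈ 0.7108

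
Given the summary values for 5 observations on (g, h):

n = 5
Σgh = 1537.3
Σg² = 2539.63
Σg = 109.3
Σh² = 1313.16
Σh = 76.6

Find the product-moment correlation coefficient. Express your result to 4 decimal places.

-0.9467

r = (nΣgh − ΣgΣh) / √[(nΣg² − (Σg)²)(nΣh² − (Σh)²)]
Numerator: 5×1537.3 − 109.3×76.6 = -685.88
Denominator: √[(12698.15 − 11946.49)(6565.8 − 5867.56)] = √[751.66 × 698.24] = 724.4578
r = -685.88 / 724.4578 ≈ -0.9467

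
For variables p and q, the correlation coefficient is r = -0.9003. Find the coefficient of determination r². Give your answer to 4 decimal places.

0.8105

r² = (-0.9003)² = 0.8105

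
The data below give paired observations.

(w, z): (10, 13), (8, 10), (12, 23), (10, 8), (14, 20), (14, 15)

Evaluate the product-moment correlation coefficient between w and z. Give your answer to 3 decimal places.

n = 6, Σw = 68, Σz = 89, Σw² = 800, Σz² = 1487, Σwz = 1056
nΣwz − ΣwΣz = 6336 − 6052 = 284
nΣw² − (Σw)² = 4800 − 4624 = 176; nΣz² − (Σz)² = 8922 − 7921 = 1001
r = 284 / √(176 × 1001) = 284 / 419.7332 ≈ 0.677

0.677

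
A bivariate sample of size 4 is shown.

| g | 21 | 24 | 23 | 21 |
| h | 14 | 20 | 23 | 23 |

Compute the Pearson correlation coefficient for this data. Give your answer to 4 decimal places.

0.3143

n = 4, Σg = 89, Σh = 80, Σg² = 1987, Σh² = 1654, Σgh = 1786
nΣgh − ΣgΣh = 7144 − 7120 = 24
nΣg² − (Σg)² = 7948 − 7921 = 27; nΣh² − (Σh)² = 6616 − 6400 = 216
r = 24 / √(27 × 216) = 24 / 76.3675 ≈ 0.3143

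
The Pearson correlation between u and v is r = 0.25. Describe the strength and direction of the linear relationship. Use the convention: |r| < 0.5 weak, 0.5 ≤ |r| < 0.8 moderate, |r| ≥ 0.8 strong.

weak positive

r = 0.25 > 0 so the relationship is positive.
|r| = 0.25, which falls in the weak range.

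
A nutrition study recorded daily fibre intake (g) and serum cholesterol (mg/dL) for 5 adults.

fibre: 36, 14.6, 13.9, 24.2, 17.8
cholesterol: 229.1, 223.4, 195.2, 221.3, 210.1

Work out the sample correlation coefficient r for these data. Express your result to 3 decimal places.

n = 5, Σx = 106.5, Σy = 1079.1, Σx² = 2604.85, Σy² = 233613.11, Σxy = 23317.76
nΣxy − ΣxΣy = 116588.8 − 114924.15 = 1664.65
nΣx² − (Σx)² = 13024.25 − 11342.25 = 1682; nΣy² − (Σy)² = 1168065.55 − 1164456.81 = 3608.74
r = 1664.65 / √(1682 × 3608.74) = 1664.65 / 2463.7168 ≈ 0.676

0.676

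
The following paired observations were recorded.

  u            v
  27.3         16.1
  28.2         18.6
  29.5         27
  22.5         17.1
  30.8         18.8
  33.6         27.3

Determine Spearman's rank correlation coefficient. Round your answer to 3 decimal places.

Rank u: 2, 3, 4, 1, 5, 6
Rank v: 1, 3, 5, 2, 4, 6
d = rank(u) − rank(v): 1, 0, -1, -1, 1, 0; Σd² = 4
ρ = 1 − 6Σd² / [n(n²−1)] = 1 − 6×4 / (6×35) = 1 − 24/210 ≈ 0.886

0.886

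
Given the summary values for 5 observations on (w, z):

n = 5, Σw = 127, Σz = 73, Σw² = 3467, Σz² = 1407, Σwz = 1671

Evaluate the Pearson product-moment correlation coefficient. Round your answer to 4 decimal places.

-0.6386

r = (nΣwz − ΣwΣz) / √[(nΣw² − (Σw)²)(nΣz² − (Σz)²)]
Numerator: 5×1671 − 127×73 = -916
Denominator: √[(17335 − 16129)(7035 − 5329)] = √[1206 × 1706] = 1434.3765
r = -916 / 1434.3765 ≈ -0.6386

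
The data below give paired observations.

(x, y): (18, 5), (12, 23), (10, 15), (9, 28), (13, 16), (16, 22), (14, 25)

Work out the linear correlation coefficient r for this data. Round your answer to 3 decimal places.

n = 7, Σx = 92, Σy = 134, Σx² = 1270, Σy² = 2928, Σxy = 1678
nΣxy − ΣxΣy = 11746 − 12328 = -582
nΣx² − (Σx)² = 8890 − 8464 = 426; nΣy² − (Σy)² = 20496 − 17956 = 2540
r = -582 / √(426 × 2540) = -582 / 1040.2115 ≈ -0.560

-0.560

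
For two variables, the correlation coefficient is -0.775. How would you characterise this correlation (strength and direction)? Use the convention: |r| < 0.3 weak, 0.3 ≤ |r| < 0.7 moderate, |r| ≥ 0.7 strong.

strong negative

r = -0.775 < 0 so the relationship is negative.
|r| = 0.775, which falls in the strong range.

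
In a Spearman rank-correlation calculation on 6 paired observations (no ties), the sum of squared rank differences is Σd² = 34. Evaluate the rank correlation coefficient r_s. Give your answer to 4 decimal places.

0.0286

ρ = 1 − 6Σd² / [n(n²−1)] = 1 − 6×34 / (6×35)
  = 1 − 204/210 = 1 − 0.97143 ≈ 0.0286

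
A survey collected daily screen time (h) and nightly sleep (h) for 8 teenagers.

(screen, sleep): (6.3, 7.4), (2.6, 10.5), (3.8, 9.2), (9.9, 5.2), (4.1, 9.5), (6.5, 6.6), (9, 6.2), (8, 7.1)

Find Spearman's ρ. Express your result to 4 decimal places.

Rank screen: 4, 1, 2, 8, 3, 5, 7, 6
Rank sleep: 5, 8, 6, 1, 7, 3, 2, 4
d = rank(screen) − rank(sleep): -1, -7, -4, 7, -4, 2, 5, 2; Σd² = 164
ρ = 1 − 6Σd² / [n(n²−1)] = 1 − 6×164 / (8×63) = 1 − 984/504 ≈ -0.9524

-0.9524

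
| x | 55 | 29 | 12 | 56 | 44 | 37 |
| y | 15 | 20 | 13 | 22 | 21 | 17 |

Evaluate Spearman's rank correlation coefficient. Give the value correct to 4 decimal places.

Rank x: 5, 2, 1, 6, 4, 3
Rank y: 2, 4, 1, 6, 5, 3
d = rank(x) − rank(y): 3, -2, 0, 0, -1, 0; Σd² = 14
ρ = 1 − 6Σd² / [n(n²−1)] = 1 − 6×14 / (6×35) = 1 − 84/210 ≈ 0.6000

0.6000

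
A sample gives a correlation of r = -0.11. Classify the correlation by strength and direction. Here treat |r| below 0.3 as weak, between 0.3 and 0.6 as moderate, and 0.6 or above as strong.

r = -0.11 < 0 so the relationship is negative.
|r| = 0.11, which falls in the weak range.

weak negative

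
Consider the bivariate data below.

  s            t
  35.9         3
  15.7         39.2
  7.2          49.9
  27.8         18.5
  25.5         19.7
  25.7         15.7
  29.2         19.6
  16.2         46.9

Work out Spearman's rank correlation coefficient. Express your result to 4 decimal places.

-0.8810

Rank s: 8, 2, 1, 6, 4, 5, 7, 3
Rank t: 1, 6, 8, 3, 5, 2, 4, 7
d = rank(s) − rank(t): 7, -4, -7, 3, -1, 3, 3, -4; Σd² = 158
ρ = 1 − 6Σd² / [n(n²−1)] = 1 − 6×158 / (8×63) = 1 − 948/504 ≈ -0.8810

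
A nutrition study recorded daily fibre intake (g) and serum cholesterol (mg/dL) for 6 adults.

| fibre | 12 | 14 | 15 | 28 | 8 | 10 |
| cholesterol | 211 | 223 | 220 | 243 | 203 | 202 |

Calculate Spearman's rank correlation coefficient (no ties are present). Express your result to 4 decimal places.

Rank fibre: 3, 4, 5, 6, 1, 2
Rank cholesterol: 3, 5, 4, 6, 2, 1
d = rank(fibre) − rank(cholesterol): 0, -1, 1, 0, -1, 1; Σd² = 4
ρ = 1 − 6Σd² / [n(n²−1)] = 1 − 6×4 / (6×35) = 1 − 24/210 ≈ 0.8857

0.8857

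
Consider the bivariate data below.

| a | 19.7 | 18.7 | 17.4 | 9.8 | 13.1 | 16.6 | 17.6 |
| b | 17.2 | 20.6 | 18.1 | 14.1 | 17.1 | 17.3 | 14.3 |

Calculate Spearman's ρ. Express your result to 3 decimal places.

Rank a: 7, 6, 4, 1, 2, 3, 5
Rank b: 4, 7, 6, 1, 3, 5, 2
d = rank(a) − rank(b): 3, -1, -2, 0, -1, -2, 3; Σd² = 28
ρ = 1 − 6Σd² / [n(n²−1)] = 1 − 6×28 / (7×48) = 1 − 168/336 ≈ 0.500

0.500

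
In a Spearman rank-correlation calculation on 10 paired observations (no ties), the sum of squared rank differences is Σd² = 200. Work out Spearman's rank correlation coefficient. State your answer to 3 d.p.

ρ = 1 − 6Σd² / [n(n²−1)] = 1 − 6×200 / (10×99)
  = 1 − 1200/990 = 1 − 1.2121 ≈ -0.212

-0.212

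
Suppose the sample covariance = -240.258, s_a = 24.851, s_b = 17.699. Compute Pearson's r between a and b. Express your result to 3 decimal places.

r = Cov(a,b) / (s_a · s_b) = -240.258 / (24.851 × 17.699)
  = -240.258 / 439.8378 ≈ -0.546

-0.546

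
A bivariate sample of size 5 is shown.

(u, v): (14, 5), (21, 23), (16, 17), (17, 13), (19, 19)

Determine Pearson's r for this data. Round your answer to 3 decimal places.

n = 5, Σu = 87, Σv = 77, Σu² = 1543, Σv² = 1373, Σuv = 1407
nΣuv − ΣuΣv = 7035 − 6699 = 336
nΣu² − (Σu)² = 7715 − 7569 = 146; nΣv² − (Σv)² = 6865 − 5929 = 936
r = 336 / √(146 × 936) = 336 / 369.6701 ≈ 0.909

0.909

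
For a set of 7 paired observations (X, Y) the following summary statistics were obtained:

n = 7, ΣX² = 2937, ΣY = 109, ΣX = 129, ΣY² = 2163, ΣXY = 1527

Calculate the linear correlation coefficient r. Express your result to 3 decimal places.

r = (nΣXY − ΣXΣY) / √[(nΣX² − (ΣX)²)(nΣY² − (ΣY)²)]
Numerator: 7×1527 − 129×109 = -3372
Denominator: √[(20559 − 16641)(15141 − 11881)] = √[3918 × 3260] = 3573.8886
r = -3372 / 3573.8886 ≈ -0.944

-0.944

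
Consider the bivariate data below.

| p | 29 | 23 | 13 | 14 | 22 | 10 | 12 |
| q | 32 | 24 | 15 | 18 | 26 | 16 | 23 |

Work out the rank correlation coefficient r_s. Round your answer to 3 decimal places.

Rank p: 7, 6, 3, 4, 5, 1, 2
Rank q: 7, 5, 1, 3, 6, 2, 4
d = rank(p) − rank(q): 0, 1, 2, 1, -1, -1, -2; Σd² = 12
ρ = 1 − 6Σd² / [n(n²−1)] = 1 − 6×12 / (7×48) = 1 − 72/336 ≈ 0.786

0.786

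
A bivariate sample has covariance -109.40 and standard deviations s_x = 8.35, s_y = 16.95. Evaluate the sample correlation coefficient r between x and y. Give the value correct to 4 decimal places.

-0.7730

r = Cov(x,y) / (s_x · s_y) = -109.40 / (8.35 × 16.95)
  = -109.40 / 141.5325 ≈ -0.7730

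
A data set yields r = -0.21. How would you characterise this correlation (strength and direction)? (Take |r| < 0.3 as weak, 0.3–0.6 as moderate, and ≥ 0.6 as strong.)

weak negative

r = -0.21 < 0 so the relationship is negative.
|r| = 0.21, which falls in the weak range.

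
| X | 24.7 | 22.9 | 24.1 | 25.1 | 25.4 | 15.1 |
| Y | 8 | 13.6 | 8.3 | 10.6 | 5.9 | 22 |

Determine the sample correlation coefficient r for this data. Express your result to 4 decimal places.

n = 6, ΣX = 137.3, ΣY = 68.4, ΣX² = 3218.49, ΣY² = 949.02, ΣXY = 1457.19
nΣXY − ΣXΣY = 8743.14 − 9391.32 = -648.18
nΣX² − (ΣX)² = 19310.94 − 18851.29 = 459.65; nΣY² − (ΣY)² = 5694.12 − 4678.56 = 1015.56
r = -648.18 / √(459.65 × 1015.56) = -648.18 / 683.2292 ≈ -0.9487

-0.9487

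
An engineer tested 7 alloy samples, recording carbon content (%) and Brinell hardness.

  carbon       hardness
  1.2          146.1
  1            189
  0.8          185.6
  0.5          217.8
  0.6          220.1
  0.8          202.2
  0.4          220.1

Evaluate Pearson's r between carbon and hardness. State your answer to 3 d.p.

-0.926

n = 7, Σx = 5.3, Σy = 1380.9, Σx² = 4.49, Σy² = 276723.27, Σxy = 1003.56
nΣxy − ΣxΣy = 7024.92 − 7318.77 = -293.85
nΣx² − (Σx)² = 31.43 − 28.09 = 3.34; nΣy² − (Σy)² = 1937062.89 − 1906884.81 = 30178.08
r = -293.85 / √(3.34 × 30178.08) = -293.85 / 317.4819 ≈ -0.926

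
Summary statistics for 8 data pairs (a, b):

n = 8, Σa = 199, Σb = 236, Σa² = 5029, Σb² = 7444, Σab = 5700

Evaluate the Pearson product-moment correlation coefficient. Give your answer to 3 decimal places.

-0.874

r = (nΣab − ΣaΣb) / √[(nΣa² − (Σa)²)(nΣb² − (Σb)²)]
Numerator: 8×5700 − 199×236 = -1364
Denominator: √[(40232 − 39601)(59552 − 55696)] = √[631 × 3856] = 1559.8513
r = -1364 / 1559.8513 ≈ -0.874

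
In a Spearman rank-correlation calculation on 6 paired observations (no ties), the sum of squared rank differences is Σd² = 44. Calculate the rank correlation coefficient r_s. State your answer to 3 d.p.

-0.257

ρ = 1 − 6Σd² / [n(n²−1)] = 1 − 6×44 / (6×35)
  = 1 − 264/210 = 1 − 1.2571 ≈ -0.257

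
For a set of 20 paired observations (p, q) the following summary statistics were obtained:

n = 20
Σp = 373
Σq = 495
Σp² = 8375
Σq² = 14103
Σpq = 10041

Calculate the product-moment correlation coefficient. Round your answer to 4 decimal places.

0.4993

r = (nΣpq − ΣpΣq) / √[(nΣp² − (Σp)²)(nΣq² − (Σq)²)]
Numerator: 20×10041 − 373×495 = 16185
Denominator: √[(167500 − 139129)(282060 − 245025)] = √[28371 × 37035] = 32414.8112
r = 16185 / 32414.8112 ≈ 0.4993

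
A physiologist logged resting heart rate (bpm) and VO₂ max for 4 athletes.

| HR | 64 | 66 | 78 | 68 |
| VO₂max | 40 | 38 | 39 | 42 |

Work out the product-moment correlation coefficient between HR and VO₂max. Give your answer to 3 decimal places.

-0.157

n = 4, Σx = 276, Σy = 159, Σx² = 19160, Σy² = 6329, Σxy = 10966
nΣxy − ΣxΣy = 43864 − 43884 = -20
nΣx² − (Σx)² = 76640 − 76176 = 464; nΣy² − (Σy)² = 25316 − 25281 = 35
r = -20 / √(464 × 35) = -20 / 127.4363 ≈ -0.157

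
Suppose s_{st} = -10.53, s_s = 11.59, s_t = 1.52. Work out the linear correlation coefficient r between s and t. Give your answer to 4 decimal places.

r = Cov(s,t) / (s_s · s_t) = -10.53 / (11.59 × 1.52)
  = -10.53 / 17.6168 ≈ -0.5977

-0.5977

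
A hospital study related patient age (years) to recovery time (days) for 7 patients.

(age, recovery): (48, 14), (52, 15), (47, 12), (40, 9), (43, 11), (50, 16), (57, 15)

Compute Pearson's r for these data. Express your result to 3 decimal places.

0.869

n = 7, Σx = 337, Σy = 92, Σx² = 16415, Σy² = 1248, Σxy = 4504
nΣxy − ΣxΣy = 31528 − 31004 = 524
nΣx² − (Σx)² = 114905 − 113569 = 1336; nΣy² − (Σy)² = 8736 − 8464 = 272
r = 524 / √(1336 × 272) = 524 / 602.8200 ≈ 0.869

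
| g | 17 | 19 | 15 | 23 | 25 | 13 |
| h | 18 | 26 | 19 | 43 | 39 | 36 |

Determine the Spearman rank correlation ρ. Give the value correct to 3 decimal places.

Rank g: 3, 4, 2, 5, 6, 1
Rank h: 1, 3, 2, 6, 5, 4
d = rank(g) − rank(h): 2, 1, 0, -1, 1, -3; Σd² = 16
ρ = 1 − 6Σd² / [n(n²−1)] = 1 − 6×16 / (6×35) = 1 − 96/210 ≈ 0.543

0.543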